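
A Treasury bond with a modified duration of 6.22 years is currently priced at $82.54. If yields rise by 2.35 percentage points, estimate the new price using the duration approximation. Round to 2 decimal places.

Duration approximation: ΔP/P ≈ -D_mod · Δy = -6.22 × (+0.0235) = -0.146170.
New price ≈ 82.54 × (1 - 0.146170) = 70.4751282.

$70.48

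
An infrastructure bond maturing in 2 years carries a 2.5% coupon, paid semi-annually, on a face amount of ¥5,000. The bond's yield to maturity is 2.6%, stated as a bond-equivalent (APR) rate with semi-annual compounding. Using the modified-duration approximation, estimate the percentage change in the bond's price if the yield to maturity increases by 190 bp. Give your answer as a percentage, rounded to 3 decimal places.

-3.682%

Periodic yield y = 0.013. Modified duration first:
  t   CF        PV=CF/(1+0.013)^t    t·PV
  1        62.50        61.6979        61.6979
  2        62.50        60.9061       121.8123
  3        62.50        60.1245       180.3736
  4     5,062.50     4,807.5881    19,230.3525
  Σ                  4,990.3167    19,594.2364
P = 4,990.3167; D_Mac = 3.92645 half-year periods = 1.96323 yrs; D_mod = 1.96323/(1+0.013) = 1.93803 yrs.
ΔP/P ≈ -D_mod · Δy = -1.93803 × (+0.019) = -0.036823 = -3.6823%.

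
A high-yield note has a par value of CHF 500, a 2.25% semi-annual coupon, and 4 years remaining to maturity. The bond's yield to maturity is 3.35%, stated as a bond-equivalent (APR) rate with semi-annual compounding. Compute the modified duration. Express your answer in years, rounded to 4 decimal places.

Periodic yield y = 0.01675. First find Macaulay duration:
  t   CF        PV=CF/(1+0.01675)^t    t·PV
  1        5.625         5.5323         5.5323
  2        5.625         5.4412        10.8824
  3        5.625         5.3516        16.0547
  4        5.625         5.2634        21.0536
  5        5.625         5.1767        25.8834
  6        5.625         5.0914        30.5484
  7        5.625         5.0075        35.0527
  8      505.625       442.7057     3,541.6454
  Σ                    479.5698     3,686.6529
P = 479.5698; Macaulay duration = 3,686.6529 / 479.5698 = 7.68742 half-year periods = 3.84371 years.
Modified duration = D_Mac / (1 + y) = 3.84371 / 1.01675 = 3.78039 years.

3.7804 years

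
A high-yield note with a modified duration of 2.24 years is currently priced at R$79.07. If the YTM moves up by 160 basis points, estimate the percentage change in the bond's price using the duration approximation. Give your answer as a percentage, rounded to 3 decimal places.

-3.584%

Duration approximation: ΔP/P ≈ -D_mod · Δy = -2.24 × (+0.016) = -0.035840.
As a percentage: -3.5840%.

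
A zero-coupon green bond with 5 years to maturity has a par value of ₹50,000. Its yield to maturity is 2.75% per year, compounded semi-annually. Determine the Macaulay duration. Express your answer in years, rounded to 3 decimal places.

5.000 years

A zero-coupon bond has a single cash flow at maturity, so its Macaulay duration equals its maturity: 5 years.
(Equivalently: 10 semi-annual periods ÷ 2 = 5 years.)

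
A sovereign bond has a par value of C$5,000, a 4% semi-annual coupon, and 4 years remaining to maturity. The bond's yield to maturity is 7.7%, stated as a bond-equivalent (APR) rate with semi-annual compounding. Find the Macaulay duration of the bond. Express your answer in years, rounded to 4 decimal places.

3.7136 years

Periodic yield y = 0.0385. Discount each cash flow and weight by its period:
  t   CF        PV=CF/(1+0.0385)^t    t·PV
  1       100.00        96.2927        96.2927
  2       100.00        92.7229       185.4458
  3       100.00        89.2854       267.8562
  4       100.00        85.9754       343.9014
  5       100.00        82.7880       413.9401
  6       100.00        79.7188       478.3131
  7       100.00        76.7635       537.3442
  8     5,100.00     3,769.7988    30,158.3902
  Σ                  4,373.3455    32,481.4837
Price P = Σ PV = 4,373.3455.
Macaulay duration = Σ(t·PV) / P = 32,481.4837 / 4,373.3455 = 7.42715 half-year periods.
In years: 7.42715 / 2 = 3.71357 years.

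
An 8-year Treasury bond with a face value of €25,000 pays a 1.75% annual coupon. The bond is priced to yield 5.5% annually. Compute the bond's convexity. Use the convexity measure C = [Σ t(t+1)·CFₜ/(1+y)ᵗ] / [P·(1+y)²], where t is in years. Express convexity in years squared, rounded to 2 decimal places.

58.84

With y = 0.055:
  t   CF        PV=CF/(1+0.055)^t    t·PV        t(t+1)·PV
  1       437.50       414.6919       414.6919         829.3839
  2       437.50       393.0729       786.1459       2,358.4376
  3       437.50       372.5810     1,117.7429       4,470.9717
  4       437.50       353.1573     1,412.6293       7,063.1465
  5       437.50       334.7463     1,673.7314      10,042.3884
  6       437.50       317.2951     1,903.7703      13,326.3922
  7       437.50       300.7536     2,105.2752      16,842.2018
  8    25,437.50    16,575.0463   132,600.3702   1,193,403.3316
  Σ                 19,061.3444   142,014.3572   1,248,336.2537
P = 19,061.3444.
Convexity = Σ t(t+1)·PV / [P·(1+y)²] = 1,248,336.2537 / (19,061.3444 × 1.113025) = 58.84006.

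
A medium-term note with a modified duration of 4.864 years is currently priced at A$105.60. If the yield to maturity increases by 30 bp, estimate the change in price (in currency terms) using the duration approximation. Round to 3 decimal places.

Duration approximation: ΔP/P ≈ -D_mod · Δy = -4.864 × (+0.003) = -0.014592.
ΔP ≈ 105.60 × (-0.014592) = -1.5409152.

-A$1.541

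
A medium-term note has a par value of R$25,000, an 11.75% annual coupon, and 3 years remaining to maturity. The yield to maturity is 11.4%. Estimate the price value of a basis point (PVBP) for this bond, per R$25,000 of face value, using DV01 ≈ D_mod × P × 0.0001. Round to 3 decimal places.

Periodic yield y = 0.114.
  t   CF        PV=CF/(1+0.114)^t    t·PV
  1     2,937.50     2,636.8941     2,636.8941
  2     2,937.50     2,367.0503     4,734.1007
  3    27,937.50    20,208.4018    60,625.2054
  Σ                 25,212.3462    67,996.2001
P = 25,212.3462; D_Mac = 2.69694 yrs; D_mod = 2.42095 yrs.
DV01 ≈ 2.42095 × 25,212.3462 × 0.0001 = 6.103788.

R$6.104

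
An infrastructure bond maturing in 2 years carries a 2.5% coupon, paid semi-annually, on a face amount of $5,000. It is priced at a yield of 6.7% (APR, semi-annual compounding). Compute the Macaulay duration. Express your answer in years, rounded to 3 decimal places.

1.962 years

Periodic yield y = 0.0335. Discount each cash flow and weight by its period:
  t   CF        PV=CF/(1+0.0335)^t    t·PV
  1        62.50        60.4741        60.4741
  2        62.50        58.5139       117.0278
  3        62.50        56.6172       169.8517
  4     5,062.50     4,437.3441    17,749.3766
  Σ                  4,612.9494    18,096.7302
Price P = Σ PV = 4,612.9494.
Macaulay duration = Σ(t·PV) / P = 18,096.7302 / 4,612.9494 = 3.92303 half-year periods.
In years: 3.92303 / 2 = 1.96151 years.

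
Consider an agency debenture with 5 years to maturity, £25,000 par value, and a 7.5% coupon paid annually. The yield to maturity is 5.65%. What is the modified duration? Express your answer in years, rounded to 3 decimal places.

Periodic yield y = 0.0565. First find Macaulay duration:
  t   CF        PV=CF/(1+0.0565)^t    t·PV
  1     1,875.00     1,774.7279     1,774.7279
  2     1,875.00     1,679.8181     3,359.6363
  3     1,875.00     1,589.9841     4,769.9522
  4     1,875.00     1,504.9541     6,019.8166
  5    26,875.00    20,417.4249   102,087.1243
  Σ                 26,966.9091   118,011.2572
P = 26,966.9091; Macaulay duration = 118,011.2572 / 26,966.9091 = 4.37615 years.
Modified duration = D_Mac / (1 + y) = 4.37615 / 1.0565 = 4.14212 years.

4.142 years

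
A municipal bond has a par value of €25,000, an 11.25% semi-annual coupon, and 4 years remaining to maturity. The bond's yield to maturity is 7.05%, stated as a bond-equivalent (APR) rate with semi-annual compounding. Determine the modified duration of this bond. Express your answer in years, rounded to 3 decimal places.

3.264 years

Periodic yield y = 0.03525. First find Macaulay duration:
  t   CF        PV=CF/(1+0.03525)^t    t·PV
  1     1,406.25     1,358.3675     1,358.3675
  2     1,406.25     1,312.1155     2,624.2309
  3     1,406.25     1,267.4383     3,802.3148
  4     1,406.25     1,224.2823     4,897.1293
  5     1,406.25     1,182.5958     5,912.9791
  6     1,406.25     1,142.3287     6,853.9724
  7     1,406.25     1,103.4327     7,724.0291
  8    26,406.25    20,014.5033   160,116.0266
  Σ                 28,605.0642   193,289.0498
P = 28,605.0642; Macaulay duration = 193,289.0498 / 28,605.0642 = 6.75716 half-year periods = 3.37858 years.
Modified duration = D_Mac / (1 + y) = 3.37858 / 1.03525 = 3.26354 years.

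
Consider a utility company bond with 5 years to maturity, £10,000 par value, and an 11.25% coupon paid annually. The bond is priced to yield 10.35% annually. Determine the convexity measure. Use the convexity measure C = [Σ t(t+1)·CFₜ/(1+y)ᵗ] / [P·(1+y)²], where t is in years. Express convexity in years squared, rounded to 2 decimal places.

18.81

With y = 0.1035:
  t   CF        PV=CF/(1+0.1035)^t    t·PV        t(t+1)·PV
  1     1,125.00     1,019.4835     1,019.4835       2,038.9669
  2     1,125.00       923.8636     1,847.7272       5,543.1815
  3     1,125.00       837.2121     2,511.6364      10,046.5455
  4     1,125.00       758.6879     3,034.7517      15,173.7585
  5    11,125.00     6,798.8950    33,994.4748     203,966.8491
  Σ                 10,338.1421    42,408.0736     236,769.3015
P = 10,338.1421.
Convexity = Σ t(t+1)·PV / [P·(1+y)²] = 236,769.3015 / (10,338.1421 × 1.217712) = 18.80781.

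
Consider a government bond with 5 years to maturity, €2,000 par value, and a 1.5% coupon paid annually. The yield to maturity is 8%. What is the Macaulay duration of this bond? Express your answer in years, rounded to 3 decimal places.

4.826 years

Periodic yield y = 0.08. Discount each cash flow and weight by its year:
  t   CF        PV=CF/(1+0.08)^t    t·PV
  1        30.00        27.7778        27.7778
  2        30.00        25.7202        51.4403
  3        30.00        23.8150        71.4449
  4        30.00        22.0509        88.2036
  5     2,030.00     1,381.5839     6,907.9194
  Σ                  1,480.9477     7,146.7860
Price P = Σ PV = 1,480.9477.
Macaulay duration = Σ(t·PV) / P = 7,146.7860 / 1,480.9477 = 4.82582 years.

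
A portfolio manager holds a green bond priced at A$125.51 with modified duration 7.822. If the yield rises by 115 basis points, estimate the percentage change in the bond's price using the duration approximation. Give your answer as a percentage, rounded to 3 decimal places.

Duration approximation: ΔP/P ≈ -D_mod · Δy = -7.822 × (+0.0115) = -0.089953.
As a percentage: -8.9953%.

-8.995%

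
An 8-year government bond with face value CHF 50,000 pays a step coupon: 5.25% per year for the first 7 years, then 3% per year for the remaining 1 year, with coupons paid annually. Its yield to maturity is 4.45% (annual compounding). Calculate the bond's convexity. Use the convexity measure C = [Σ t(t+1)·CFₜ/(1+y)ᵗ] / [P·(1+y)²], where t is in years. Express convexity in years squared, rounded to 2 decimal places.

With y = 0.0445:
  t   CF        PV=CF/(1+0.0445)^t    t·PV        t(t+1)·PV
  1     2,625.00     2,513.1642     2,513.1642       5,026.3284
  2     2,625.00     2,406.0931     4,812.1861      14,436.5583
  3     2,625.00     2,303.5836     6,910.7507      27,643.0030
  4     2,625.00     2,205.4414     8,821.7658      44,108.8288
  5     2,625.00     2,111.4806    10,557.4028      63,344.4166
  6     2,625.00     2,021.5228    12,129.1367      84,903.9572
  7     2,625.00     1,935.3976    13,547.7832     108,382.2654
  8    51,500.00    36,352.9513   290,823.6103   2,617,412.4927
  Σ                 51,849.6345   350,115.7998   2,965,257.8505
P = 51,849.6345.
Convexity = Σ t(t+1)·PV / [P·(1+y)²] = 2,965,257.8505 / (51,849.6345 × 1.090980) = 52.42035.

52.42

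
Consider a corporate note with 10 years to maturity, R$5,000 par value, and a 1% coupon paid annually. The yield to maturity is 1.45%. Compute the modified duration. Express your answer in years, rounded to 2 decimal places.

9.42 years

Periodic yield y = 0.0145. First find Macaulay duration:
  t   CF        PV=CF/(1+0.0145)^t    t·PV
  1        50.00        49.2854        49.2854
  2        50.00        48.5809        97.1619
  3        50.00        47.8866       143.6597
  4        50.00        47.2022       188.8086
  5        50.00        46.5275       232.6375
  6        50.00        45.8625       275.1750
  7        50.00        45.2070       316.4490
  8        50.00        44.5609       356.4869
  9        50.00        43.9240       395.3157
  10    5,050.00     4,372.9133    43,729.1328
  Σ                  4,791.9501    45,784.1124
P = 4,791.9501; Macaulay duration = 45,784.1124 / 4,791.9501 = 9.55438 years.
Modified duration = D_Mac / (1 + y) = 9.55438 / 1.0145 = 9.41782 years.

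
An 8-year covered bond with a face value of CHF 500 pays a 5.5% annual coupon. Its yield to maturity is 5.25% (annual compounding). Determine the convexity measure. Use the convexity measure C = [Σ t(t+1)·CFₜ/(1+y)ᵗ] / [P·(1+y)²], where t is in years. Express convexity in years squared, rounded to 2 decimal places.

51.03

With y = 0.0525:
  t   CF        PV=CF/(1+0.0525)^t    t·PV        t(t+1)·PV
  1        27.50        26.1283        26.1283          52.2565
  2        27.50        24.8250        49.6499         148.9497
  3        27.50        23.5867        70.7600         283.0399
  4        27.50        22.4101        89.6405         448.2025
  5        27.50        21.2923       106.4614         638.7684
  6        27.50        20.2302       121.3812         849.6682
  7        27.50        19.2211       134.5476       1,076.3809
  8       527.50       350.3044     2,802.4354      25,221.9189
  Σ                    507.9980     3,401.0043      28,719.1850
P = 507.9980.
Convexity = Σ t(t+1)·PV / [P·(1+y)²] = 28,719.1850 / (507.9980 × 1.107756) = 51.03474.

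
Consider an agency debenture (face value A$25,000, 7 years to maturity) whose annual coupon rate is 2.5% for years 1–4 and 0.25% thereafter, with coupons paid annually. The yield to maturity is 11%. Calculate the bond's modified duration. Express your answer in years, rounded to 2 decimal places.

Periodic yield y = 0.11. First find Macaulay duration:
  t   CF        PV=CF/(1+0.11)^t    t·PV
  1       625.00       563.0631       563.0631
  2       625.00       507.2640     1,014.5280
  3       625.00       456.9946     1,370.9838
  4       625.00       411.7069     1,646.8274
  5        62.50        37.0907       185.4535
  6        62.50        33.4151       200.4903
  7    25,062.50    12,071.5639    84,500.9475
  Σ                 14,081.0982    89,482.2937
P = 14,081.0982; Macaulay duration = 89,482.2937 / 14,081.0982 = 6.35478 years.
Modified duration = D_Mac / (1 + y) = 6.35478 / 1.11 = 5.72503 years.

5.73 years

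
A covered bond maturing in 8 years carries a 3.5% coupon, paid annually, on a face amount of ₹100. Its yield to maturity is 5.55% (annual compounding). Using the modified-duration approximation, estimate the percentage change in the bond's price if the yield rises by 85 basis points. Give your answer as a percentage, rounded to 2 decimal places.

-5.67%

Periodic yield y = 0.0555. Modified duration first:
  t   CF        PV=CF/(1+0.0555)^t    t·PV
  1         3.50         3.3160         3.3160
  2         3.50         3.1416         6.2832
  3         3.50         2.9764         8.9292
  4         3.50         2.8199        11.2796
  5         3.50         2.6716        13.3582
  6         3.50         2.5312        15.1869
  7         3.50         2.3981        16.7864
  8       103.50        67.1853       537.4826
  Σ                     87.0401       612.6222
P = 87.0401; D_Mac = 7.03839 yrs; D_mod = 7.03839/(1+0.0555) = 6.66830 yrs.
ΔP/P ≈ -D_mod · Δy = -6.66830 × (+0.0085) = -0.056681 = -5.6681%.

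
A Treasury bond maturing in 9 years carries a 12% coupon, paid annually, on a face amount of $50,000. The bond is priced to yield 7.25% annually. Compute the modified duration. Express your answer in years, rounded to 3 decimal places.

5.927 years

Periodic yield y = 0.0725. First find Macaulay duration:
  t   CF        PV=CF/(1+0.0725)^t    t·PV
  1     6,000.00     5,594.4056     5,594.4056
  2     6,000.00     5,216.2290    10,432.4580
  3     6,000.00     4,863.6168    14,590.8503
  4     6,000.00     4,534.8408    18,139.3633
  5     6,000.00     4,228.2898    21,141.4490
  6     6,000.00     3,942.4614    23,654.7681
  7     6,000.00     3,675.9546    25,731.6825
  8     6,000.00     3,427.4635    27,419.7083
  9    56,000.00    29,827.1885   268,444.6968
  Σ                 65,310.4501   415,149.3820
P = 65,310.4501; Macaulay duration = 415,149.3820 / 65,310.4501 = 6.35655 years.
Modified duration = D_Mac / (1 + y) = 6.35655 / 1.0725 = 5.92686 years.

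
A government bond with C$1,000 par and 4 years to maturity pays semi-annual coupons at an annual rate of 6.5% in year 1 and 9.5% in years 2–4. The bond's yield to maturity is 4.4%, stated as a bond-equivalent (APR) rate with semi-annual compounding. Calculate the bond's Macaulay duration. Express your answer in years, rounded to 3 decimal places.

Periodic yield y = 0.022. Discount each cash flow and weight by its period:
  t   CF        PV=CF/(1+0.022)^t    t·PV
  1        32.50        31.8004        31.8004
  2        32.50        31.1158        62.2317
  3        47.50        44.4980       133.4941
  4        47.50        43.5402       174.1606
  5        47.50        42.6029       213.0145
  6        47.50        41.6858       250.1149
  7        47.50        40.7885       285.5192
  8     1,047.50       880.1301     7,041.0407
  Σ                  1,156.1617     8,191.3761
Price P = Σ PV = 1,156.1617.
Macaulay duration = Σ(t·PV) / P = 8,191.3761 / 1,156.1617 = 7.08497 half-year periods.
In years: 7.08497 / 2 = 3.54249 years.

3.542 years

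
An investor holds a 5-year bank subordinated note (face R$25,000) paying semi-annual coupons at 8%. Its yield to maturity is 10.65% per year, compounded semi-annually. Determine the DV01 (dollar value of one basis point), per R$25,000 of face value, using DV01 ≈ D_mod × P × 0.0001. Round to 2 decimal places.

Periodic yield y = 0.05325.
  t   CF        PV=CF/(1+0.05325)^t    t·PV
  1     1,000.00       949.4422       949.4422
  2     1,000.00       901.4405     1,802.8810
  3     1,000.00       855.8657     2,567.5970
  4     1,000.00       812.5950     3,250.3799
  5     1,000.00       771.5120     3,857.5598
  6     1,000.00       732.5060     4,395.0361
  7     1,000.00       695.4721     4,868.3048
  8     1,000.00       660.3106     5,282.4847
  9     1,000.00       626.9267     5,642.3406
  10   26,000.00    15,475.9982   154,759.9818
  Σ                 22,482.0689   187,376.0078
P = 22,482.0689; D_Mac = 8.33446 half-year periods = 4.16723 yrs; D_mod = 3.95655 yrs.
DV01 ≈ 3.95655 × 22,482.0689 × 0.0001 = 8.895134.

R$8.90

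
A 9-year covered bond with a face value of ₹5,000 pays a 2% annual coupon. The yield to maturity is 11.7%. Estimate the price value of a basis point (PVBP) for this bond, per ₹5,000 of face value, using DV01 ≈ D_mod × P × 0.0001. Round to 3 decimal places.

Periodic yield y = 0.117.
  t   CF        PV=CF/(1+0.117)^t    t·PV
  1       100.00        89.5255        89.5255
  2       100.00        80.1482       160.2964
  3       100.00        71.7531       215.2592
  4       100.00        64.2373       256.9492
  5       100.00        57.5088       287.5439
  6       100.00        51.4850       308.9102
  7       100.00        46.0922       322.6457
  8       100.00        41.2643       330.1145
  9     5,100.00     1,884.0465    16,956.4185
  Σ                  2,386.0609    18,927.6630
P = 2,386.0609; D_Mac = 7.93260 yrs; D_mod = 7.10170 yrs.
DV01 ≈ 7.10170 × 2,386.0609 × 0.0001 = 1.694509.

₹1.695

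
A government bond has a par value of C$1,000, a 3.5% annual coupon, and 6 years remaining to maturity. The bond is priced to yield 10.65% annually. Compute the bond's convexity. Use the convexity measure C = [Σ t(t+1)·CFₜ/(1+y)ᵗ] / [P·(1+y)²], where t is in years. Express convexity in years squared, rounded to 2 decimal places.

With y = 0.1065:
  t   CF        PV=CF/(1+0.1065)^t    t·PV        t(t+1)·PV
  1        35.00        31.6313        31.6313          63.2625
  2        35.00        28.5868        57.1736         171.5207
  3        35.00        25.8353        77.5060         310.0238
  4        35.00        23.3487        93.3947         466.9736
  5        35.00        21.1014       105.5069         633.0415
  6     1,035.00       563.9386     3,383.6317      23,685.4222
  Σ                    694.4421     3,748.8442      25,330.2444
P = 694.4421.
Convexity = Σ t(t+1)·PV / [P·(1+y)²] = 25,330.2444 / (694.4421 × 1.224342) = 29.79206.

29.79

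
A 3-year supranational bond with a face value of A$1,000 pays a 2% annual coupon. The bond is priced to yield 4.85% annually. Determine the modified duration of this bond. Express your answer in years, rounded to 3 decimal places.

Periodic yield y = 0.0485. First find Macaulay duration:
  t   CF        PV=CF/(1+0.0485)^t    t·PV
  1        20.00        19.0749        19.0749
  2        20.00        18.1925        36.3851
  3     1,020.00       884.9014     2,654.7041
  Σ                    922.1688     2,710.1640
P = 922.1688; Macaulay duration = 2,710.1640 / 922.1688 = 2.93890 years.
Modified duration = D_Mac / (1 + y) = 2.93890 / 1.0485 = 2.80296 years.

2.803 years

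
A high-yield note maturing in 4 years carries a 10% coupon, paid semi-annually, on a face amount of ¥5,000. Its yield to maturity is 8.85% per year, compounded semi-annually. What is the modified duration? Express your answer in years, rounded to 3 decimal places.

Periodic yield y = 0.04425. First find Macaulay duration:
  t   CF        PV=CF/(1+0.04425)^t    t·PV
  1       250.00       239.4063       239.4063
  2       250.00       229.2615       458.5229
  3       250.00       219.5465       658.6396
  4       250.00       210.2433       840.9730
  5       250.00       201.3342     1,006.6711
  6       250.00       192.8027     1,156.8162
  7       250.00       184.6327     1,292.4289
  8     5,250.00     3,712.9870    29,703.8962
  Σ                  5,190.2141    35,357.3541
P = 5,190.2141; Macaulay duration = 35,357.3541 / 5,190.2141 = 6.81231 half-year periods = 3.40616 years.
Modified duration = D_Mac / (1 + y) = 3.40616 / 1.04425 = 3.26182 years.

3.262 years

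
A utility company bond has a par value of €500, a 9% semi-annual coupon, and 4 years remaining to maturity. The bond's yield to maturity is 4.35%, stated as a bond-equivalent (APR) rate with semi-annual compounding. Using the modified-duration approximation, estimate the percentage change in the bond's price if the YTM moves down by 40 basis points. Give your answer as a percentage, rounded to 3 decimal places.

+1.368%

Periodic yield y = 0.02175. Modified duration first:
  t   CF        PV=CF/(1+0.02175)^t    t·PV
  1        22.50        22.0210        22.0210
  2        22.50        21.5523        43.1046
  3        22.50        21.0935        63.2805
  4        22.50        20.6445        82.5779
  5        22.50        20.2050       101.0251
  6        22.50        19.7749       118.6495
  7        22.50        19.3540       135.4778
  8       522.50       439.8748     3,518.9987
  Σ                    584.5200     4,085.1351
P = 584.5200; D_Mac = 6.98887 half-year periods = 3.49444 yrs; D_mod = 3.49444/(1+0.02175) = 3.42005 yrs.
ΔP/P ≈ -D_mod · Δy = -3.42005 × (-0.004) = +0.013680 = +1.3680%.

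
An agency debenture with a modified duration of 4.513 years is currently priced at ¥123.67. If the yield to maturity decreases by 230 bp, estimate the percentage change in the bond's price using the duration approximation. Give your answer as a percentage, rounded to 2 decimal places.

+10.38%

Duration approximation: ΔP/P ≈ -D_mod · Δy = -4.513 × (-0.023) = +0.103799.
As a percentage: +10.3799%.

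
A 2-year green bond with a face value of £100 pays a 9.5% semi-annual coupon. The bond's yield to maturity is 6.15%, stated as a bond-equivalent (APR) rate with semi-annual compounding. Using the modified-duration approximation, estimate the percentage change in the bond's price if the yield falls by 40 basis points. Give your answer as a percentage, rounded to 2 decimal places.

+0.73%

Periodic yield y = 0.03075. Modified duration first:
  t   CF        PV=CF/(1+0.03075)^t    t·PV
  1         4.75         4.6083         4.6083
  2         4.75         4.4708         8.9416
  3         4.75         4.3374        13.0123
  4       104.75        92.7984       371.1937
  Σ                    106.2150       397.7560
P = 106.2150; D_Mac = 3.74482 half-year periods = 1.87241 yrs; D_mod = 1.87241/(1+0.03075) = 1.81655 yrs.
ΔP/P ≈ -D_mod · Δy = -1.81655 × (-0.004) = +0.007266 = +0.7266%.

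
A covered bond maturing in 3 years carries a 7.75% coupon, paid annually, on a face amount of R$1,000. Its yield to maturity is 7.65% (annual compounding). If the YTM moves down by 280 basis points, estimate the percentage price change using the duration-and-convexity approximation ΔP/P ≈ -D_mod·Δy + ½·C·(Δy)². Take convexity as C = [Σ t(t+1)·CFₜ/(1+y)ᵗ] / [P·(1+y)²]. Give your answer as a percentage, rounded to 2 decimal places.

With y = 0.0765:
  t   CF        PV=CF/(1+0.0765)^t    t·PV        t(t+1)·PV
  1        77.50        71.9926        71.9926         143.9851
  2        77.50        66.8765       133.7530         401.2591
  3     1,077.50       863.7244     2,591.1731      10,364.6925
  Σ                  1,002.5935     2,796.9187      10,909.9367
P = 1,002.5935; D_Mac = 2.78968 yrs; D_mod = 2.59144 yrs; C = 9.39008.
Duration effect: -2.59144 × (-0.028) = +0.072560
Convexity effect: 0.5 × 9.39008 × (-0.028)² = +0.0036809
ΔP/P ≈ +0.072560 + 0.0036809 = +0.076241 = +7.6241%.

+7.62%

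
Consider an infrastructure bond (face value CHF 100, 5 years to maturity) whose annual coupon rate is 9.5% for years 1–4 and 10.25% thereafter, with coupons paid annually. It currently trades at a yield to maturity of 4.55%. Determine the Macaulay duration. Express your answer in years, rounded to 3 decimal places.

Periodic yield y = 0.0455. Discount each cash flow and weight by its year:
  t   CF        PV=CF/(1+0.0455)^t    t·PV
  1         9.50         9.0866         9.0866
  2         9.50         8.6911        17.3822
  3         9.50         8.3129        24.9386
  4         9.50         7.9511        31.8044
  5       110.25        88.2589       441.2944
  Σ                    122.3005       524.5062
Price P = Σ PV = 122.3005.
Macaulay duration = Σ(t·PV) / P = 524.5062 / 122.3005 = 4.28867 years.

4.289 years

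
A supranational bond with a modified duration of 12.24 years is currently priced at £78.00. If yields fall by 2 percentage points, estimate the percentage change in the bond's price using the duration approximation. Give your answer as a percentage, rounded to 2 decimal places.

Duration approximation: ΔP/P ≈ -D_mod · Δy = -12.24 × (-0.02) = +0.244800.
As a percentage: +24.4800%.

+24.48%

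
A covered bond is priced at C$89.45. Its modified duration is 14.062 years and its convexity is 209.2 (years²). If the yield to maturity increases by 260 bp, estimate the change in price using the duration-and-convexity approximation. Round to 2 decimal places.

-C$26.38

Duration effect: -D_mod·Δy = -14.062 × (+0.026) = -0.365612
Convexity effect: ½·C·(Δy)² = 0.5 × 209.2 × (0.026)² = +0.0707096
ΔP/P ≈ -0.365612 + 0.0707096 = -0.2949024
ΔP ≈ 89.45 × (-0.2949024) = -26.37901968.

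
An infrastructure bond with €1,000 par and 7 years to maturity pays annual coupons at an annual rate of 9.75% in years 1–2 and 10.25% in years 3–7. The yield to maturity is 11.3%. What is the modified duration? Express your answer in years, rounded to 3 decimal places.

4.773 years

Periodic yield y = 0.113. First find Macaulay duration:
  t   CF        PV=CF/(1+0.113)^t    t·PV
  1        97.50        87.6011        87.6011
  2        97.50        78.7072       157.4143
  3       102.50        74.3427       223.0281
  4       102.50        66.7949       267.1795
  5       102.50        60.0134       300.0669
  6       102.50        53.9204       323.5222
  7     1,102.50       521.0897     3,647.6276
  Σ                    942.4692     5,006.4397
P = 942.4692; Macaulay duration = 5,006.4397 / 942.4692 = 5.31205 years.
Modified duration = D_Mac / (1 + y) = 5.31205 / 1.113 = 4.77273 years.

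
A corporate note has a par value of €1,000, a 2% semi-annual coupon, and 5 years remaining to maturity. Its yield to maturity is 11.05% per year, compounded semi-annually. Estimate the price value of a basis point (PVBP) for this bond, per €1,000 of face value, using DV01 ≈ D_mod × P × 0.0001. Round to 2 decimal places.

€0.29

Periodic yield y = 0.05525.
  t   CF        PV=CF/(1+0.05525)^t    t·PV
  1        10.00         9.4764         9.4764
  2        10.00         8.9803        17.9605
  3        10.00         8.5101        25.5303
  4        10.00         8.0645        32.2581
  5        10.00         7.6423        38.2114
  6        10.00         7.2422        43.4529
  7        10.00         6.8630        48.0408
  8        10.00         6.5036        52.0292
  9        10.00         6.1631        55.4682
  10    1,010.00       589.8856     5,898.8556
  Σ                    659.3311     6,221.2835
P = 659.3311; D_Mac = 9.43575 half-year periods = 4.71788 yrs; D_mod = 4.47086 yrs.
DV01 ≈ 4.47086 × 659.3311 × 0.0001 = 0.294778.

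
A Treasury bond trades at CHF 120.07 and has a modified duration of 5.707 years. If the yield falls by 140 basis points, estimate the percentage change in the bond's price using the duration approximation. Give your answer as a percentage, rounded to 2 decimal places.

+7.99%

Duration approximation: ΔP/P ≈ -D_mod · Δy = -5.707 × (-0.014) = +0.079898.
As a percentage: +7.9898%.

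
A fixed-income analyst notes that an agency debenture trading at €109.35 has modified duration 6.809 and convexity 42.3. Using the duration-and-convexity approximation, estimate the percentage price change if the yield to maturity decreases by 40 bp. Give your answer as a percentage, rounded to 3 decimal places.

Duration effect: -D_mod·Δy = -6.809 × (-0.004) = +0.027236
Convexity effect: ½·C·(Δy)² = 0.5 × 42.3 × (-0.004)² = +0.0003384
ΔP/P ≈ +0.027236 + 0.0003384 = +0.0275744
= +2.75744%.

+2.757%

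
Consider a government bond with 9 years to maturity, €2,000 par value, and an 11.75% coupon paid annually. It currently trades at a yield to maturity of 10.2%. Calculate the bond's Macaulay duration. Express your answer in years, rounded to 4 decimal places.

Periodic yield y = 0.102. Discount each cash flow and weight by its year:
  t   CF        PV=CF/(1+0.102)^t    t·PV
  1       235.00       213.2486       213.2486
  2       235.00       193.5106       387.0211
  3       235.00       175.5994       526.7983
  4       235.00       159.3461       637.3845
  5       235.00       144.5972       722.9860
  6       235.00       131.2134       787.2806
  7       235.00       119.0685       833.4792
  8       235.00       108.0476       864.3808
  9     2,235.00       932.4878     8,392.3906
  Σ                  2,177.1193    13,364.9696
Price P = Σ PV = 2,177.1193.
Macaulay duration = Σ(t·PV) / P = 13,364.9696 / 2,177.1193 = 6.13883 years.

6.1388 years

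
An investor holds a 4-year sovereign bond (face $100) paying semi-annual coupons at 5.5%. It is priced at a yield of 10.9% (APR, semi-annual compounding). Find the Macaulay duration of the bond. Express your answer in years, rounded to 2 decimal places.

Periodic yield y = 0.0545. Discount each cash flow and weight by its period:
  t   CF        PV=CF/(1+0.0545)^t    t·PV
  1         2.75         2.6079         2.6079
  2         2.75         2.4731         4.9462
  3         2.75         2.3453         7.0358
  4         2.75         2.2241         8.8962
  5         2.75         2.1091        10.5456
  6         2.75         2.0001        12.0006
  7         2.75         1.8967        13.2771
  8       102.75        67.2062       537.6494
  Σ                     82.8624       596.9588
Price P = Σ PV = 82.8624.
Macaulay duration = Σ(t·PV) / P = 596.9588 / 82.8624 = 7.20422 half-year periods.
In years: 7.20422 / 2 = 3.60211 years.

3.60 years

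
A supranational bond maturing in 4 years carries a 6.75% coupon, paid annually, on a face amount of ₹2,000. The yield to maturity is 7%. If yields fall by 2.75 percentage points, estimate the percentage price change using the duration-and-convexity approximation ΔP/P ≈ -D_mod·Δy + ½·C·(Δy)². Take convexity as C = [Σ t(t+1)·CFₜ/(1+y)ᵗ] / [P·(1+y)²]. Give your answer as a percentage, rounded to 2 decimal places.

With y = 0.07:
  t   CF        PV=CF/(1+0.07)^t    t·PV        t(t+1)·PV
  1       135.00       126.1682       126.1682         252.3364
  2       135.00       117.9142       235.8285         707.4854
  3       135.00       110.2002       330.6006       1,322.4026
  4     2,135.00     1,628.7813     6,515.1251      32,575.6256
  Σ                  1,983.0639     7,207.7224      34,857.8499
P = 1,983.0639; D_Mac = 3.63464 yrs; D_mod = 3.39686 yrs; C = 15.35311.
Duration effect: -3.39686 × (-0.0275) = +0.093414
Convexity effect: 0.5 × 15.35311 × (-0.0275)² = +0.0058054
ΔP/P ≈ +0.093414 + 0.0058054 = +0.099219 = +9.9219%.

+9.92%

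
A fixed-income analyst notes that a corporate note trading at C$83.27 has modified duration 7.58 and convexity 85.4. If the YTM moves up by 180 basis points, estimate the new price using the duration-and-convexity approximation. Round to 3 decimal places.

C$73.061

Duration effect: -D_mod·Δy = -7.58 × (+0.018) = -0.136440
Convexity effect: ½·C·(Δy)² = 0.5 × 85.4 × (0.018)² = +0.0138348
ΔP/P ≈ -0.136440 + 0.0138348 = -0.1226052
New price ≈ 83.27 × (1 - 0.1226052) = 73.060664996.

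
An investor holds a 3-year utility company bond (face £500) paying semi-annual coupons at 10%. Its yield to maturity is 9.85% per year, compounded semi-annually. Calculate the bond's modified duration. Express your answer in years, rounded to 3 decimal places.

2.540 years

Periodic yield y = 0.04925. First find Macaulay duration:
  t   CF        PV=CF/(1+0.04925)^t    t·PV
  1        25.00        23.8265        23.8265
  2        25.00        22.7082        45.4163
  3        25.00        21.6423        64.9268
  4        25.00        20.6264        82.5057
  5        25.00        19.6583        98.2913
  6       525.00       393.4463     2,360.6776
  Σ                    501.9080     2,675.6444
P = 501.9080; Macaulay duration = 2,675.6444 / 501.9080 = 5.33095 half-year periods = 2.66547 years.
Modified duration = D_Mac / (1 + y) = 2.66547 / 1.04925 = 2.54036 years.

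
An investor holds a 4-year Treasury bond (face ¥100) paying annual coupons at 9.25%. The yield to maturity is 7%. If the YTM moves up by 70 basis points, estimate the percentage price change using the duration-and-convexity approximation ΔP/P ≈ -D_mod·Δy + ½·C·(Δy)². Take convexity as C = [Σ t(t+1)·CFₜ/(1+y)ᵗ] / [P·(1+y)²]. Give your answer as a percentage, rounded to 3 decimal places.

With y = 0.07:
  t   CF        PV=CF/(1+0.07)^t    t·PV        t(t+1)·PV
  1         9.25         8.6449         8.6449          17.2897
  2         9.25         8.0793        16.1586          48.4758
  3         9.25         7.5508        22.6523          90.6091
  4       109.25        83.3463       333.3852       1,666.9260
  Σ                    107.6212       380.8410       1,823.3007
P = 107.6212; D_Mac = 3.53872 yrs; D_mod = 3.30721 yrs; C = 14.79765.
Duration effect: -3.30721 × (+0.007) = -0.023150
Convexity effect: 0.5 × 14.79765 × (0.007)² = +0.0003625
ΔP/P ≈ -0.023150 + 0.0003625 = -0.022788 = -2.2788%.

-2.279%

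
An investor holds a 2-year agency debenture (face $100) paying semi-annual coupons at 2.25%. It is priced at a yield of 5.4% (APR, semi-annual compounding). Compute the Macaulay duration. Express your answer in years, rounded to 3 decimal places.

Periodic yield y = 0.027. Discount each cash flow and weight by its period:
  t   CF        PV=CF/(1+0.027)^t    t·PV
  1        1.125         1.0954         1.0954
  2        1.125         1.0666         2.1332
  3        1.125         1.0386         3.1157
  4      101.125        90.9027       363.6108
  Σ                     94.1033       369.9552
Price P = Σ PV = 94.1033.
Macaulay duration = Σ(t·PV) / P = 369.9552 / 94.1033 = 3.93137 half-year periods.
In years: 3.93137 / 2 = 1.96569 years.

1.966 years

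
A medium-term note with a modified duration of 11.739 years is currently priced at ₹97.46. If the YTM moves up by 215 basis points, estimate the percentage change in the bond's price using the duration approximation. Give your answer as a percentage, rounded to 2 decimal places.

-25.24%

Duration approximation: ΔP/P ≈ -D_mod · Δy = -11.739 × (+0.0215) = -0.2523885.
As a percentage: -25.23885%.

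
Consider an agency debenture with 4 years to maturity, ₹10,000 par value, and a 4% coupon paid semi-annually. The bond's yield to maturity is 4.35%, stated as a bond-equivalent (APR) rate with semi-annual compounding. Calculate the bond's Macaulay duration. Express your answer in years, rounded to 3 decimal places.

Periodic yield y = 0.02175. Discount each cash flow and weight by its period:
  t   CF        PV=CF/(1+0.02175)^t    t·PV
  1       200.00       195.7426       195.7426
  2       200.00       191.5758       383.1516
  3       200.00       187.4977       562.4932
  4       200.00       183.5065       734.0259
  5       200.00       179.6002       898.0009
  6       200.00       175.7770     1,054.6622
  7       200.00       172.0353     1,204.2468
  8    10,200.00     8,587.0304    68,696.2432
  Σ                  9,872.7655    73,728.5666
Price P = Σ PV = 9,872.7655.
Macaulay duration = Σ(t·PV) / P = 73,728.5666 / 9,872.7655 = 7.46787 half-year periods.
In years: 7.46787 / 2 = 3.73394 years.

3.734 years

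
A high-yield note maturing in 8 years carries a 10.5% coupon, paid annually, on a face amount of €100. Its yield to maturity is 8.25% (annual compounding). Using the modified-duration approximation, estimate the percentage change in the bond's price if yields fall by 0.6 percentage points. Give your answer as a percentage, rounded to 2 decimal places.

+3.28%

Periodic yield y = 0.0825. Modified duration first:
  t   CF        PV=CF/(1+0.0825)^t    t·PV
  1        10.50         9.6998         9.6998
  2        10.50         8.9605        17.9211
  3        10.50         8.2776        24.8329
  4        10.50         7.6468        30.5871
  5        10.50         7.0640        35.3199
  6        10.50         6.5256        39.1537
  7        10.50         6.0283        42.1980
  8       110.50        58.6056       468.8447
  Σ                    112.8082       668.5571
P = 112.8082; D_Mac = 5.92650 yrs; D_mod = 5.92650/(1+0.0825) = 5.47482 yrs.
ΔP/P ≈ -D_mod · Δy = -5.47482 × (-0.006) = +0.032849 = +3.2849%.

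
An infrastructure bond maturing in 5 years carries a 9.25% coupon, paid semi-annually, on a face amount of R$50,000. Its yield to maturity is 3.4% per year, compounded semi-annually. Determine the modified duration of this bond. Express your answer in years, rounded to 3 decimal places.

4.157 years

Periodic yield y = 0.017. First find Macaulay duration:
  t   CF        PV=CF/(1+0.017)^t    t·PV
  1     2,312.50     2,273.8446     2,273.8446
  2     2,312.50     2,235.8354     4,471.6709
  3     2,312.50     2,198.4616     6,595.3848
  4     2,312.50     2,161.7125     8,646.8499
  5     2,312.50     2,125.5777    10,627.8883
  6     2,312.50     2,090.0469    12,540.2812
  7     2,312.50     2,055.1100    14,385.7699
  8     2,312.50     2,020.7571    16,166.0570
  9     2,312.50     1,986.9785    17,882.8064
  10   52,312.50    44,197.3211   441,973.2105
  Σ                 63,345.6453   535,563.7635
P = 63,345.6453; Macaulay duration = 535,563.7635 / 63,345.6453 = 8.45463 half-year periods = 4.22731 years.
Modified duration = D_Mac / (1 + y) = 4.22731 / 1.017 = 4.15665 years.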